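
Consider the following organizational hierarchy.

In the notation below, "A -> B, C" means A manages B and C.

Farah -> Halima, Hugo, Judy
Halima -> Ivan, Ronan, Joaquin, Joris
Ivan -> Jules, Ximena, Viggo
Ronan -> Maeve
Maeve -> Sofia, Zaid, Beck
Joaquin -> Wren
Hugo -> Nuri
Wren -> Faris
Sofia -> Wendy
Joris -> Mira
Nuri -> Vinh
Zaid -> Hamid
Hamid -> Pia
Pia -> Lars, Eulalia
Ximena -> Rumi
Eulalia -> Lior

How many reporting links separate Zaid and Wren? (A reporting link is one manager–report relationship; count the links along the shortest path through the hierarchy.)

5

Zaid is 3 levels below Halima, and Wren is 2 levels below Halima (their lowest common manager). The shortest path runs up from Zaid to Halima and back down to Wren: 3 + 2 = 5 links.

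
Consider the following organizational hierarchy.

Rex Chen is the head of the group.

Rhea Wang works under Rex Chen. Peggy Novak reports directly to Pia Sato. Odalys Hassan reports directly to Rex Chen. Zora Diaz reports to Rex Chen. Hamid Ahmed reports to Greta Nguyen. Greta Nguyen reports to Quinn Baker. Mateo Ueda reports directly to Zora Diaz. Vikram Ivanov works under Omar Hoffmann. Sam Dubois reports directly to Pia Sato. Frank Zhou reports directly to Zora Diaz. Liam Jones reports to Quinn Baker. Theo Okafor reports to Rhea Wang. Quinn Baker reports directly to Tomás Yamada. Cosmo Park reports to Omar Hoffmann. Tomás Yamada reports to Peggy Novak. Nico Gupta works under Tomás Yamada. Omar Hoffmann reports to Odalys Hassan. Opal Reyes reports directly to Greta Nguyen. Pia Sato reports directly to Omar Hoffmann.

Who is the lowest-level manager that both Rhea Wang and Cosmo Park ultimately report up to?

Rhea Wang's chain of managers is Rex Chen. Cosmo Park's chain of managers is Omar Hoffmann, Odalys Hassan, Rex Chen. The first manager that appears in both chains is Rex Chen.

Rex Chen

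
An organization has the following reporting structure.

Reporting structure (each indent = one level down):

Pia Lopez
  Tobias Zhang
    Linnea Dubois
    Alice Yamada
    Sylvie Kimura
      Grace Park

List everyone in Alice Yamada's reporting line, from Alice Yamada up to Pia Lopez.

Alice Yamada -> Tobias Zhang -> Pia Lopez

Alice Yamada reports to Tobias Zhang. Tobias Zhang reports to Pia Lopez. Pia Lopez is at the top.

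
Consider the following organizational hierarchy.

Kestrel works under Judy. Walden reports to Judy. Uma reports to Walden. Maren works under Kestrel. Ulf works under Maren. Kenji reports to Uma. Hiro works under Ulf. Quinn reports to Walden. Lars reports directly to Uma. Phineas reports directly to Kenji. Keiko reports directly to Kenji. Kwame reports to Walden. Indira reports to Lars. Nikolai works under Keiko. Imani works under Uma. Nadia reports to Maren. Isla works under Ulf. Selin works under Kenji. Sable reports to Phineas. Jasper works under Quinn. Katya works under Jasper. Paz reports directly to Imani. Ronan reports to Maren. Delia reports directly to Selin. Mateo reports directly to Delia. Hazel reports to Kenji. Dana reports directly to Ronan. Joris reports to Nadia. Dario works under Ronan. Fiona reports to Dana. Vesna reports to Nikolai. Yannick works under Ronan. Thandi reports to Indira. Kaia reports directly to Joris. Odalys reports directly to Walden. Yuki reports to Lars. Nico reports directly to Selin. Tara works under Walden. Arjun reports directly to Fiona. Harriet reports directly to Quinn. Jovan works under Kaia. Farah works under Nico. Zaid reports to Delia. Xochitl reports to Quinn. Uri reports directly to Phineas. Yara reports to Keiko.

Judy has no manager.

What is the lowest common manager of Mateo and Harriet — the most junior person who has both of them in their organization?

Mateo's chain of managers is Delia, Selin, Kenji, Uma, Walden, Judy. Harriet's chain of managers is Quinn, Walden, Judy. The first manager that appears in both chains is Walden.

Walden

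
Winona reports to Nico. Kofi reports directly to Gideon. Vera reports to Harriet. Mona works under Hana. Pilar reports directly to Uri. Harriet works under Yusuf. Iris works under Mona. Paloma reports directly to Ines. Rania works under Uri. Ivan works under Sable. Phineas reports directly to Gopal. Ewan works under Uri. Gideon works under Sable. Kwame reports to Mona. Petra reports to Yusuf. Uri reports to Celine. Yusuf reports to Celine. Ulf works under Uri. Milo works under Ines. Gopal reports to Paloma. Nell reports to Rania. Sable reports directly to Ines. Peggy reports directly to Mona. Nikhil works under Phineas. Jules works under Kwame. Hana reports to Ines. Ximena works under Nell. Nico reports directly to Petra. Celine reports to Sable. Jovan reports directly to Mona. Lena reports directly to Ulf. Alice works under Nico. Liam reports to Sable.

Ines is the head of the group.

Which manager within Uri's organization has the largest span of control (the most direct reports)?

Direct-report counts within Uri's organization: Uri has 4; Rania has 1; Nell has 1; Ulf has 1. The largest is 4, held by Uri.

Uri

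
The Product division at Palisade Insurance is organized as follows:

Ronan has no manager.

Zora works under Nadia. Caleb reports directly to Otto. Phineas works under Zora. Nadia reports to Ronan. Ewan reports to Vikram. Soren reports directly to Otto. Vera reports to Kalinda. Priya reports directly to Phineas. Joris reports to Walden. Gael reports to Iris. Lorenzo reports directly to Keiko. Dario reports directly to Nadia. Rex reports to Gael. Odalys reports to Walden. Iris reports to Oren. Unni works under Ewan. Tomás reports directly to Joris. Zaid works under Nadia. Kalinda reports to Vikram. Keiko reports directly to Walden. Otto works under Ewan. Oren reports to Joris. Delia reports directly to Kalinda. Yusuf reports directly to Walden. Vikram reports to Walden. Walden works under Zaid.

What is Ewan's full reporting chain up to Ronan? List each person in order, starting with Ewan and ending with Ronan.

Ewan reports to Vikram. Vikram reports to Walden. Walden reports to Zaid. Zaid reports to Nadia. Nadia reports to Ronan. Ronan is at the top.

Ewan -> Vikram -> Walden -> Zaid -> Nadia -> Ronan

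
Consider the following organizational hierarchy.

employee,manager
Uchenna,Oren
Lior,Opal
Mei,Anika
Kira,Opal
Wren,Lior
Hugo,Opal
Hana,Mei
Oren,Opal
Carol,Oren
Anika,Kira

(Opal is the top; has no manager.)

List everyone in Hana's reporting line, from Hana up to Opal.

Hana -> Mei -> Anika -> Kira -> Opal

Hana reports to Mei. Mei reports to Anika. Anika reports to Kira. Kira reports to Opal. Opal is at the top.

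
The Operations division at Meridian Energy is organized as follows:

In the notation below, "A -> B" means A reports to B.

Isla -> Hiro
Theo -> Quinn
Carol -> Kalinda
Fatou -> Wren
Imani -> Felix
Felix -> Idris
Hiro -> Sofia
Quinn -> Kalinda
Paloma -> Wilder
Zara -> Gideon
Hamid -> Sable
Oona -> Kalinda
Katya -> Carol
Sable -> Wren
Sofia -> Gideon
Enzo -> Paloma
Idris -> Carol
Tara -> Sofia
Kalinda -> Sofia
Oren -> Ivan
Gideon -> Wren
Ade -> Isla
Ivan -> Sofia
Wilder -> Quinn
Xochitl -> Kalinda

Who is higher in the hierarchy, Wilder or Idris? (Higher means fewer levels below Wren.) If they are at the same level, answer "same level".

same level

Both Wilder and Idris are 5 levels below Wren.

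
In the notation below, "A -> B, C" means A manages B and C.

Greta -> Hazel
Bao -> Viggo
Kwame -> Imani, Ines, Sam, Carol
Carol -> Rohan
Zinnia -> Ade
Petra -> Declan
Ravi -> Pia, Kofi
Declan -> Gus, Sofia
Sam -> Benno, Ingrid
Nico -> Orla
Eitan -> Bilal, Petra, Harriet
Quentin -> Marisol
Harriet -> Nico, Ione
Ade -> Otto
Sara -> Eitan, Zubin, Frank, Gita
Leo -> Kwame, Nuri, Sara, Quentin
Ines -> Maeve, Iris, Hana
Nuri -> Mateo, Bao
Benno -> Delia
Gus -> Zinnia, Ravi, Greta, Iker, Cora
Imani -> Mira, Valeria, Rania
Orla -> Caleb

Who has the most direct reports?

Gus

Direct-report counts: Leo has 4; Quentin has 1; Sara has 4; Eitan has 3; Harriet has 2; Nico has 1; Orla has 1; Petra has 1; Declan has 2; Gus has 5; Greta has 1; Ravi has 2; Zinnia has 1; Ade has 1; Nuri has 2; Bao has 1; Kwame has 4; Carol has 1; Sam has 2; Benno has 1; Ines has 3; Imani has 3. The largest is 5, held by Gus.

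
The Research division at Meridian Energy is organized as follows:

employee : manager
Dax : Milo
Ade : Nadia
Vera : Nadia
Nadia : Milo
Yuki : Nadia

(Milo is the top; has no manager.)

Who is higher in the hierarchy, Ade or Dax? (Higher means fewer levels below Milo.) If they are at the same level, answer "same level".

Ade is 2 levels below Milo; Dax is 1. Dax is higher.

Dax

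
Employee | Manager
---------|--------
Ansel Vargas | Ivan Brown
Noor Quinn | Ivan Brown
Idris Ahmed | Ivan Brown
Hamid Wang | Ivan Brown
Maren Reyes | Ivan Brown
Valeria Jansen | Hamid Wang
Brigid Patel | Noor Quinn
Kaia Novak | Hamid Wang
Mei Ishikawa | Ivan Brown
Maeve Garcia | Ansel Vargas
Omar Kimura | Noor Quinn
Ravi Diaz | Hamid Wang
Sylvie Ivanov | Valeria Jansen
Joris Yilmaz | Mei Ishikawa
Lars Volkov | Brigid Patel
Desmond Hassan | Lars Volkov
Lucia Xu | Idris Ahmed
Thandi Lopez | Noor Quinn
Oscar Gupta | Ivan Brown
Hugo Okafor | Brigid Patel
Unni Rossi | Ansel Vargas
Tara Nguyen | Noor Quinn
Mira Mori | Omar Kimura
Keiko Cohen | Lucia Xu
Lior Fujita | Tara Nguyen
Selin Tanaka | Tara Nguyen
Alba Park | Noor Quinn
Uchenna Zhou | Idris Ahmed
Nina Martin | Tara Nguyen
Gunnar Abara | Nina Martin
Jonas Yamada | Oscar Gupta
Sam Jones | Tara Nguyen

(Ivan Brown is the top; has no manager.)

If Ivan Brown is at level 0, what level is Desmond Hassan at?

Chain from Desmond Hassan up to Ivan Brown: Desmond Hassan → Lars Volkov → Brigid Patel → Noor Quinn → Ivan Brown. That is 4 steps up, so Desmond Hassan is 4 levels below Ivan Brown.

4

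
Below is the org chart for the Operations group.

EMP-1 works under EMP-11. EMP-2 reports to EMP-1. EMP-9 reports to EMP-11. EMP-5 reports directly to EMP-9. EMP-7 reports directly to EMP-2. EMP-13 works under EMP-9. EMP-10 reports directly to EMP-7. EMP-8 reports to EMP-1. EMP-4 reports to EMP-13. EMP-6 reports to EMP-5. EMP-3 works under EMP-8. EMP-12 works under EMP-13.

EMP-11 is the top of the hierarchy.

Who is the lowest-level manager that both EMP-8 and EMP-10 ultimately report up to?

EMP-1

EMP-8's chain of managers is EMP-1, EMP-11. EMP-10's chain of managers is EMP-7, EMP-2, EMP-1, EMP-11. The first manager that appears in both chains is EMP-1.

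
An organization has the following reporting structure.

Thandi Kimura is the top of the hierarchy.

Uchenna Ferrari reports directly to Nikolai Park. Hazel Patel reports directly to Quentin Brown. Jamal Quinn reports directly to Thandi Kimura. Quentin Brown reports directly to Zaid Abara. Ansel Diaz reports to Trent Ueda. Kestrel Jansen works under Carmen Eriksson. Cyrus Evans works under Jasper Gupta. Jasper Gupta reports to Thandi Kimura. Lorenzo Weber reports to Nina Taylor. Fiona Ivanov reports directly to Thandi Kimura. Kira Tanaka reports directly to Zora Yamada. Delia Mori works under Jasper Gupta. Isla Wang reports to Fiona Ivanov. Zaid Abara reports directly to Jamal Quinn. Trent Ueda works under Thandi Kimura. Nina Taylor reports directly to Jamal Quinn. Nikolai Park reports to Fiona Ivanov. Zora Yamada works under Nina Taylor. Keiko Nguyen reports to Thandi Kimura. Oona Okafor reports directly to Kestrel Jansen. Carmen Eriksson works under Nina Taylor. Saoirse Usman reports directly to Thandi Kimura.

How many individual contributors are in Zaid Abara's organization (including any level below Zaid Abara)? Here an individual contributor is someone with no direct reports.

1

The only person in Zaid Abara's organization with no one reporting to them is Hazel Patel. That is 1.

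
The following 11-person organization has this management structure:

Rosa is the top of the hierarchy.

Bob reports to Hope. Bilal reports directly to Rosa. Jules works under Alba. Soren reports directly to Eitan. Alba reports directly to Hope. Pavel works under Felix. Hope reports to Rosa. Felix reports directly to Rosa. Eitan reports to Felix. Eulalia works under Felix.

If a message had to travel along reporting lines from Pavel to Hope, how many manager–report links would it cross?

3

Pavel is 2 levels below Rosa, and Hope is 1 level below Rosa (their lowest common manager). The shortest path runs up from Pavel to Rosa and back down to Hope: 2 + 1 = 3 links.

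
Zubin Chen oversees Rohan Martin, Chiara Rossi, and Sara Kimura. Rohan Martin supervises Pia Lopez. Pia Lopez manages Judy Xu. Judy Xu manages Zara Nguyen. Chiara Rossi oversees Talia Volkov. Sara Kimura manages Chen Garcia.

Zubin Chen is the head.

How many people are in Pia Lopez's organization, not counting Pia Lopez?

2

Pia Lopez directly manages Judy Xu. Under Judy Xu: Zara Nguyen (1). That's 2 in total.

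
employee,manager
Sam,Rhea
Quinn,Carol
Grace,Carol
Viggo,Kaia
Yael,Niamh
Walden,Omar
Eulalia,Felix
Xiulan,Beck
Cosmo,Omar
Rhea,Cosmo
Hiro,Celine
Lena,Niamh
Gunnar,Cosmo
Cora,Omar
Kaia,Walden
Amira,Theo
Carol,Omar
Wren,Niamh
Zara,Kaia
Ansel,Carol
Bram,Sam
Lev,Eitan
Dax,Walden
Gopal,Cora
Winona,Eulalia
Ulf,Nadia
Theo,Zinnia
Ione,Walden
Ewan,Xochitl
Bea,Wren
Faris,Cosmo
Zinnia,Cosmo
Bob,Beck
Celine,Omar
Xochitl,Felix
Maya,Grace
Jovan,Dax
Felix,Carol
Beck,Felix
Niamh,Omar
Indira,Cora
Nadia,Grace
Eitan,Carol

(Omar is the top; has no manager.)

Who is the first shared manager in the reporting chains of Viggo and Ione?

Viggo's chain of managers is Kaia, Walden, Omar. Ione's chain of managers is Walden, Omar. The first manager that appears in both chains is Walden.

Walden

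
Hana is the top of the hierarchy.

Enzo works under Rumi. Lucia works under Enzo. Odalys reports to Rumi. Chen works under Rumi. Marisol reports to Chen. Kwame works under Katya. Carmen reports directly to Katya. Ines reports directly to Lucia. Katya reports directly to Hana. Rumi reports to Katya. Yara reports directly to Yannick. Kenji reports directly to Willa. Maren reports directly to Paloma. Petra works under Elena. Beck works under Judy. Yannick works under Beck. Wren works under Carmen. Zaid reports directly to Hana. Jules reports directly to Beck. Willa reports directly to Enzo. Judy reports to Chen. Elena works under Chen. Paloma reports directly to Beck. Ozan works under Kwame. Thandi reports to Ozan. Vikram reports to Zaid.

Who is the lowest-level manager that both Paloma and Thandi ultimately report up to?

Katya

Paloma's chain of managers is Beck, Judy, Chen, Rumi, Katya, Hana. Thandi's chain of managers is Ozan, Kwame, Katya, Hana. The first manager that appears in both chains is Katya.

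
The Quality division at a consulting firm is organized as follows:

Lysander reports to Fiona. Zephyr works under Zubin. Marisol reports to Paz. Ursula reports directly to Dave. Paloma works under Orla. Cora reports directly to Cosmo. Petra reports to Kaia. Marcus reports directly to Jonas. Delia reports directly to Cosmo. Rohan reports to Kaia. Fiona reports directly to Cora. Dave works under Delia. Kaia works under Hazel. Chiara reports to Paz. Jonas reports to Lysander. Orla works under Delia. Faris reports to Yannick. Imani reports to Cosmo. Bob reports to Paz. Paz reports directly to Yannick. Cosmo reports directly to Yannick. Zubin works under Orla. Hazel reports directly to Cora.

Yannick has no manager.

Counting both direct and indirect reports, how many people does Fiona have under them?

3

Fiona directly manages Lysander. Under Lysander: Jonas, Marcus (2). That's 3 in total.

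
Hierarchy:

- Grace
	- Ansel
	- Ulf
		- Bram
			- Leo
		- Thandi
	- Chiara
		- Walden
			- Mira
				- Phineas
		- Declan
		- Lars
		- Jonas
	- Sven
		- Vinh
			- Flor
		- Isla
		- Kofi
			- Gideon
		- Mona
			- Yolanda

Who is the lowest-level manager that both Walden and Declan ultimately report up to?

Chiara

Walden's chain of managers is Chiara, Grace. Declan's chain of managers is Chiara, Grace. The first manager that appears in both chains is Chiara.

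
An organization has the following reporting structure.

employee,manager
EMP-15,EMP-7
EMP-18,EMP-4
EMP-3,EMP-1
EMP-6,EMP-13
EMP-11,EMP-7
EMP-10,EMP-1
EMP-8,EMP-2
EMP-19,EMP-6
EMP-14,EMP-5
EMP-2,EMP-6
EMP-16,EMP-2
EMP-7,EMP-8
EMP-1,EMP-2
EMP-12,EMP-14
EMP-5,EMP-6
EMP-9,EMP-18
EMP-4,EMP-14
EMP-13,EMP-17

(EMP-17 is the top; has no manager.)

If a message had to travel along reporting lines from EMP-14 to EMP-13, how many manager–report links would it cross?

EMP-14 is in EMP-13's organization: the chain from EMP-14 up to EMP-13 is EMP-14 → EMP-5 → EMP-6 → EMP-13, which is 3 links.

3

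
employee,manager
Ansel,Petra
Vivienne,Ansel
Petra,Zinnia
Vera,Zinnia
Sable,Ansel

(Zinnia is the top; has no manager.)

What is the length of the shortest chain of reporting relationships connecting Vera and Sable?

4

Vera is 1 level below Zinnia, and Sable is 3 levels below Zinnia (their lowest common manager). The shortest path runs up from Vera to Zinnia and back down to Sable: 1 + 3 = 4 links.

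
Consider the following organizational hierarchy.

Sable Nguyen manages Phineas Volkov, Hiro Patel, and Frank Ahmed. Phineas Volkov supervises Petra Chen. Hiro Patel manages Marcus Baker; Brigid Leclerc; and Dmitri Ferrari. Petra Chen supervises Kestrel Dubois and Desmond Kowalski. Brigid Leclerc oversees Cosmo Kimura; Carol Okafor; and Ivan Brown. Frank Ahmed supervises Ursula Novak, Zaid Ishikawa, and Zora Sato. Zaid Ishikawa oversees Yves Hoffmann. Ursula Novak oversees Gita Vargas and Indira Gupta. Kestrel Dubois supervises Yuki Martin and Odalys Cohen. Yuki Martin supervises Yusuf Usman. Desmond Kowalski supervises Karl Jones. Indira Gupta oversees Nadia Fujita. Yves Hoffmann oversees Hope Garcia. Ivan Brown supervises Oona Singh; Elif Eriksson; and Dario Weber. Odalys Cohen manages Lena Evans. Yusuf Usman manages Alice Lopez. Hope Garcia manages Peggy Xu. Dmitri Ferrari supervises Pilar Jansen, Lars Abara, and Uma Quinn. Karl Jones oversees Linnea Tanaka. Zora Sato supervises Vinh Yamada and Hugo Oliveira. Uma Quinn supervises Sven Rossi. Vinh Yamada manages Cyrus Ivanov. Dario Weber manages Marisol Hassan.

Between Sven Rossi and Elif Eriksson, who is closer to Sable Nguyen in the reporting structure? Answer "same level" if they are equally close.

same level

Both Sven Rossi and Elif Eriksson are 4 levels below Sable Nguyen.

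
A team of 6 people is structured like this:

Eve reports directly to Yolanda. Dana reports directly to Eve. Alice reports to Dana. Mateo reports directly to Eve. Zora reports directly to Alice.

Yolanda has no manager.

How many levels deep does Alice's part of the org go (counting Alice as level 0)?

The longest chain under Alice runs Alice → Zora, which is 1 level below Alice.

1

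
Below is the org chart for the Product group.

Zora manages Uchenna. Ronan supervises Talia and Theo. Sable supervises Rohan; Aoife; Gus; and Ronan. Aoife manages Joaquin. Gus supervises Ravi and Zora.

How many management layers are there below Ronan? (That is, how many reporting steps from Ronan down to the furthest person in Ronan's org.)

1

The longest chain under Ronan runs Ronan → Theo, which is 1 level below Ronan.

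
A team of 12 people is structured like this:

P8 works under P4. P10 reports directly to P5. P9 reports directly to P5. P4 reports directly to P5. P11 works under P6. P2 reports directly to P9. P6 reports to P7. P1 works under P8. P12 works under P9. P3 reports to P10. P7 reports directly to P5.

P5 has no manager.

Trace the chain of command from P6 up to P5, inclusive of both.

P6 reports to P7. P7 reports to P5. P5 is at the top.

P6 -> P7 -> P5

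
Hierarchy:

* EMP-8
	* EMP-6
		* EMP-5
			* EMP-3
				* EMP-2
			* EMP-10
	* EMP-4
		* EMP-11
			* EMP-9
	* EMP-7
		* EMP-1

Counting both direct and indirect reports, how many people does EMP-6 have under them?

4

EMP-6 directly manages EMP-5. Under EMP-5: EMP-10, EMP-3, EMP-2 (3). That's 4 in total.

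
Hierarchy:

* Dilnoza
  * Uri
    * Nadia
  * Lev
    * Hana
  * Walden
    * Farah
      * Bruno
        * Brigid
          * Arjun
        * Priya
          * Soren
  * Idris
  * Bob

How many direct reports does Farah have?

1

Farah directly manages Bruno. That is 1 direct report.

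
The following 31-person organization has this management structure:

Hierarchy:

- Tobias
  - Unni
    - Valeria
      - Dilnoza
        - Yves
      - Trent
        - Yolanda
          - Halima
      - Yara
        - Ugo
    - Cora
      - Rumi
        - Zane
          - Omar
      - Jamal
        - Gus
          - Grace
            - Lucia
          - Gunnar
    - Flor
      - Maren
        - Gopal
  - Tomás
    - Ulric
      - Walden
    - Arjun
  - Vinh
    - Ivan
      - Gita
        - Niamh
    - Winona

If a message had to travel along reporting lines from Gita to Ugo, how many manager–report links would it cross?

7

Gita is 3 levels below Tobias, and Ugo is 4 levels below Tobias (their lowest common manager). The shortest path runs up from Gita to Tobias and back down to Ugo: 3 + 4 = 7 links.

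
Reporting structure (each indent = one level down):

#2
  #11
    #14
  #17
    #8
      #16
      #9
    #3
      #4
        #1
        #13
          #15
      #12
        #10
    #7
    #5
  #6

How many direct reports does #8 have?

2

#8 directly manages #16, #9. That is 2 direct reports.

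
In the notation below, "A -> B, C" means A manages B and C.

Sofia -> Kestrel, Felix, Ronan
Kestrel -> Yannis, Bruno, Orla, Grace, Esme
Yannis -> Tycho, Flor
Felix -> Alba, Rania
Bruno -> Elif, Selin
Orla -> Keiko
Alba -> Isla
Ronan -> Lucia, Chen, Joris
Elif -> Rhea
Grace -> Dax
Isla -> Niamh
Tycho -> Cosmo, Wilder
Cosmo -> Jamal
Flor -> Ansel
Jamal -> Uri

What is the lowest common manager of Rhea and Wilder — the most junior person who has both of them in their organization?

Kestrel

Rhea's chain of managers is Elif, Bruno, Kestrel, Sofia. Wilder's chain of managers is Tycho, Yannis, Kestrel, Sofia. The first manager that appears in both chains is Kestrel.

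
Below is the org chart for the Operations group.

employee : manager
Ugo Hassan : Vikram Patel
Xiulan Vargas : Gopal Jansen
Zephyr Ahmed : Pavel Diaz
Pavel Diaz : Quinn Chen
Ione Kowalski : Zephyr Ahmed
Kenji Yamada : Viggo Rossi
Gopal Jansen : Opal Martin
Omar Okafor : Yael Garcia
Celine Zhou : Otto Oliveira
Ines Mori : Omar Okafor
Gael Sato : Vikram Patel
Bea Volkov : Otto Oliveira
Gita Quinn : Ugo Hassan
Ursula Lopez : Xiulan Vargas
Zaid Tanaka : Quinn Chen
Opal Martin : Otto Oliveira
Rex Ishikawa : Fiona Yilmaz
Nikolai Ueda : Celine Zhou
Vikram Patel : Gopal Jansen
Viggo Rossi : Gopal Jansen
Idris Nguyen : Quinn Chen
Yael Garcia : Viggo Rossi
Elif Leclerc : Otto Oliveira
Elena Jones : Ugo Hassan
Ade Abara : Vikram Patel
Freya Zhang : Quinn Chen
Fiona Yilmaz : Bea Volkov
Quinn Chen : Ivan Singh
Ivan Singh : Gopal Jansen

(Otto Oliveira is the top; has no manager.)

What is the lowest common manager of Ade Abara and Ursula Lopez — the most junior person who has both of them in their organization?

Gopal Jansen

Ade Abara's chain of managers is Vikram Patel, Gopal Jansen, Opal Martin, Otto Oliveira. Ursula Lopez's chain of managers is Xiulan Vargas, Gopal Jansen, Opal Martin, Otto Oliveira. The first manager that appears in both chains is Gopal Jansen.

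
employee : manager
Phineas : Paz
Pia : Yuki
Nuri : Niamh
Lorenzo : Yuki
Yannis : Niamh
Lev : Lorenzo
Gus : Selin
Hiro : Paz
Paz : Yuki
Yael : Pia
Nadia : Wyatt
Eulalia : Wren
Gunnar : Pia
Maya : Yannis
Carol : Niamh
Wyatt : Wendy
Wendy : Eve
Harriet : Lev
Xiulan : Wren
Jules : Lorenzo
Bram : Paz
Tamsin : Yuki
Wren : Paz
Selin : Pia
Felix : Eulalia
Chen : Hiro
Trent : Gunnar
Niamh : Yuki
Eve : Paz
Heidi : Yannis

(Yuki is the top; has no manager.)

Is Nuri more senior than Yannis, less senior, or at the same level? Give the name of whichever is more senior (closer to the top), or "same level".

same level

Both Nuri and Yannis are 2 levels below Yuki.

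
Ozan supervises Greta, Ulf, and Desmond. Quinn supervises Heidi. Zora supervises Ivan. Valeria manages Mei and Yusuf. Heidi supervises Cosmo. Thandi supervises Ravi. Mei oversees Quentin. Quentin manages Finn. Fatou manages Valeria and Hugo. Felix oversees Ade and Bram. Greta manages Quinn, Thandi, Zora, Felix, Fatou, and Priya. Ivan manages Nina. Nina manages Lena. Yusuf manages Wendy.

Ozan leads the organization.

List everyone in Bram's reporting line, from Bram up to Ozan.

Bram reports to Felix. Felix reports to Greta. Greta reports to Ozan. Ozan is at the top.

Bram -> Felix -> Greta -> Ozan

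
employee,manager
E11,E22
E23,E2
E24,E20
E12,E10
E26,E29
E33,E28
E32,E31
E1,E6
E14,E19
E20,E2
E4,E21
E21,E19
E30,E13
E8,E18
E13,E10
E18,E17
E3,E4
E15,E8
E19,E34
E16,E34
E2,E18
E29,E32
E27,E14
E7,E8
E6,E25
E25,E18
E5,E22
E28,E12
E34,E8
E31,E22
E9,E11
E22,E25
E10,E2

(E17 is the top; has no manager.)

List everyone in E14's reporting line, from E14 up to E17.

E14 reports to E19. E19 reports to E34. E34 reports to E8. E8 reports to E18. E18 reports to E17. E17 is at the top.

E14 -> E19 -> E34 -> E8 -> E18 -> E17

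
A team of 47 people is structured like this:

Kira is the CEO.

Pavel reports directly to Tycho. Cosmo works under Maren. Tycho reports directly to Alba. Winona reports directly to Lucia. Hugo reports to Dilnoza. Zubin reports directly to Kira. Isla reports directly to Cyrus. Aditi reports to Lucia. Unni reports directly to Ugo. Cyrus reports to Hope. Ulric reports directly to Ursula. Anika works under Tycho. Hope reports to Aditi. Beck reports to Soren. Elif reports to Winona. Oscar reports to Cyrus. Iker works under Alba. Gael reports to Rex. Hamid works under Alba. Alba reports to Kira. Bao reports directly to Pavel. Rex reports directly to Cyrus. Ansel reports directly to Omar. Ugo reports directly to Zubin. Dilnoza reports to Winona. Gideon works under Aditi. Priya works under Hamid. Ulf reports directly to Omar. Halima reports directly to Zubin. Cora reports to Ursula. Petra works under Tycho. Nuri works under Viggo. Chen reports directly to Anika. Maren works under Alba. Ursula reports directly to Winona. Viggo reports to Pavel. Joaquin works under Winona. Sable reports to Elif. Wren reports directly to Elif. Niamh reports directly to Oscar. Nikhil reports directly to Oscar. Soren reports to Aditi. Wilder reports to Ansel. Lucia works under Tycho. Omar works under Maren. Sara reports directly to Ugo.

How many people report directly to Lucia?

Lucia directly manages Winona, Aditi. That is 2 direct reports.

2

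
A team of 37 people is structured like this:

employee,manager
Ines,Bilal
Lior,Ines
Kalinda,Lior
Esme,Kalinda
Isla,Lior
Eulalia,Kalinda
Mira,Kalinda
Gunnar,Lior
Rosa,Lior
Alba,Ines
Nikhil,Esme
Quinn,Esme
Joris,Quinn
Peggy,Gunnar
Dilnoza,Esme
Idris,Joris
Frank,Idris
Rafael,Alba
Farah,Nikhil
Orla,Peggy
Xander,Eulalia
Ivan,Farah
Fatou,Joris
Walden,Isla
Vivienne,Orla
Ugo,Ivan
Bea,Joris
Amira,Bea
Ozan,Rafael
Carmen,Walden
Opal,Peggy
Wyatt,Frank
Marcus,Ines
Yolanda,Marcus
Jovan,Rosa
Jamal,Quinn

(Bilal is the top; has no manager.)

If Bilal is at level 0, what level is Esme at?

Chain from Esme up to Bilal: Esme → Kalinda → Lior → Ines → Bilal. That is 4 steps up, so Esme is 4 levels below Bilal.

4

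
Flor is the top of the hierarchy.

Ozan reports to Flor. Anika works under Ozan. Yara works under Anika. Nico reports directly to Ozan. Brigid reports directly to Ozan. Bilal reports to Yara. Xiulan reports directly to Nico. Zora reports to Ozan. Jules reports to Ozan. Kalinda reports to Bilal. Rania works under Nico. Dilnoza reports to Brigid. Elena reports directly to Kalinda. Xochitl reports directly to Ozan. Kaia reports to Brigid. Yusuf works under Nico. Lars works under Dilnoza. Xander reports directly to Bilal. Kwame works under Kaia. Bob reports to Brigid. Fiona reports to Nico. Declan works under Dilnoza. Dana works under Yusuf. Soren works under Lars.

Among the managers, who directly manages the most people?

Direct-report counts: Flor has 1; Ozan has 6; Brigid has 3; Kaia has 1; Dilnoza has 2; Lars has 1; Nico has 4; Yusuf has 1; Anika has 1; Yara has 1; Bilal has 2; Kalinda has 1. The largest is 6, held by Ozan.

Ozan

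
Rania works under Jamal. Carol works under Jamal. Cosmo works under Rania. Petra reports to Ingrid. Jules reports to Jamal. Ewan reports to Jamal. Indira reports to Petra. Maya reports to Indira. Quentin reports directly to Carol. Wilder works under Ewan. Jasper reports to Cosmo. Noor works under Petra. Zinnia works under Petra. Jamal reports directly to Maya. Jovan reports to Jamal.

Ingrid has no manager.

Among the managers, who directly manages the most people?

Direct-report counts: Ingrid has 1; Petra has 3; Indira has 1; Maya has 1; Jamal has 5; Ewan has 1; Carol has 1; Rania has 1; Cosmo has 1. The largest is 5, held by Jamal.

Jamal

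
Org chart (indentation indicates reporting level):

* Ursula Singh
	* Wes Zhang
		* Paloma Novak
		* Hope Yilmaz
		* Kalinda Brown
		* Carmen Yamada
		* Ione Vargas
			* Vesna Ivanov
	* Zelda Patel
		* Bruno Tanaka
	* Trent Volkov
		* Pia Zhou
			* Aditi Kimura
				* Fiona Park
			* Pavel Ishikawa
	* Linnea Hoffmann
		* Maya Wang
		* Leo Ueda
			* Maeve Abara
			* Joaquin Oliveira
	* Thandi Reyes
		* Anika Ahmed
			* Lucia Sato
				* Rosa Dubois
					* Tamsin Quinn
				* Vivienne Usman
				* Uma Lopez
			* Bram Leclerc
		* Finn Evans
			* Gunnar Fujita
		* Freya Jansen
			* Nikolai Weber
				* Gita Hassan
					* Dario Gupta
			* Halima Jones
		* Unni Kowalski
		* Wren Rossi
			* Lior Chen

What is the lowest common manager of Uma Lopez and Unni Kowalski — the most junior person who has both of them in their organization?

Uma Lopez's chain of managers is Lucia Sato, Anika Ahmed, Thandi Reyes, Ursula Singh. Unni Kowalski's chain of managers is Thandi Reyes, Ursula Singh. The first manager that appears in both chains is Thandi Reyes.

Thandi Reyes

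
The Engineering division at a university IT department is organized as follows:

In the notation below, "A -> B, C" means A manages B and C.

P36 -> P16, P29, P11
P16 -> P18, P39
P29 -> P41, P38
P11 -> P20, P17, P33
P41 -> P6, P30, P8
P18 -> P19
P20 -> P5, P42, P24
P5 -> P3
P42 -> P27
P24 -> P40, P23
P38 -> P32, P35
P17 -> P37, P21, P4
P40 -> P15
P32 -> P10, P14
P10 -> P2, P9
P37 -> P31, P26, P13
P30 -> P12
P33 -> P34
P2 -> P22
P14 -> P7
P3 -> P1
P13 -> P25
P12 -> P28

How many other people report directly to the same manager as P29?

2

P29 reports to P36. P36's other direct reports are P16, P11 — 2 peers.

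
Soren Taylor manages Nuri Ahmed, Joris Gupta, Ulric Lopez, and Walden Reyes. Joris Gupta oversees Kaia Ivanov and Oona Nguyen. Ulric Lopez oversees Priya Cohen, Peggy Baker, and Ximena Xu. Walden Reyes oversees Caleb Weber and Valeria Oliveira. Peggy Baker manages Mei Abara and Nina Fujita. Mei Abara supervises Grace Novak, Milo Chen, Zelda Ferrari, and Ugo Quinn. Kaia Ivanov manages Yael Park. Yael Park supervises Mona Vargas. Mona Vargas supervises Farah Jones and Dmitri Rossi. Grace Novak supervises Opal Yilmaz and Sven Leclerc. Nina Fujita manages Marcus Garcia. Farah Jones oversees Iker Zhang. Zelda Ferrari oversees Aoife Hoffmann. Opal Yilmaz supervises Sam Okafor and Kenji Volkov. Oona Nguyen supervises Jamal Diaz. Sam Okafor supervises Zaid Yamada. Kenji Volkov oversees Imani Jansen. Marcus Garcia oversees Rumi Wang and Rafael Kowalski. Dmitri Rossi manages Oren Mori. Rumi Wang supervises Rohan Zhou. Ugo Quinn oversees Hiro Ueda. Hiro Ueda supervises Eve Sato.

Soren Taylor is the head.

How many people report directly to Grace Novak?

Grace Novak directly manages Opal Yilmaz, Sven Leclerc. That is 2 direct reports.

2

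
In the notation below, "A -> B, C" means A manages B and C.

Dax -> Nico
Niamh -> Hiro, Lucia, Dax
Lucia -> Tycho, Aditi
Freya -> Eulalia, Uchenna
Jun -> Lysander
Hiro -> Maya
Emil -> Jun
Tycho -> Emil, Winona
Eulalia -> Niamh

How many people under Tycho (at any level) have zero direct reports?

The people in Tycho's organization with no one reporting to them are Winona, Lysander. That is 2.

2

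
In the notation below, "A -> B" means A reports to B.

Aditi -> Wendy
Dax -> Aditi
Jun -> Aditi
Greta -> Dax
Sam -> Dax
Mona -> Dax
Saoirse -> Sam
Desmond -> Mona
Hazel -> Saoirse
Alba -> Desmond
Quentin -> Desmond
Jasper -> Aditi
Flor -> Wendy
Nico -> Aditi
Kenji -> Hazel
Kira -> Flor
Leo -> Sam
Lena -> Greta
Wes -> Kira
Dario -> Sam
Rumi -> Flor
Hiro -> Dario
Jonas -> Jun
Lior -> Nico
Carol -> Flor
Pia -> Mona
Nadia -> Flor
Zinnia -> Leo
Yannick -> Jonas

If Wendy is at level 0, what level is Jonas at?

3

Chain from Jonas up to Wendy: Jonas → Jun → Aditi → Wendy. That is 3 steps up, so Jonas is 3 levels below Wendy.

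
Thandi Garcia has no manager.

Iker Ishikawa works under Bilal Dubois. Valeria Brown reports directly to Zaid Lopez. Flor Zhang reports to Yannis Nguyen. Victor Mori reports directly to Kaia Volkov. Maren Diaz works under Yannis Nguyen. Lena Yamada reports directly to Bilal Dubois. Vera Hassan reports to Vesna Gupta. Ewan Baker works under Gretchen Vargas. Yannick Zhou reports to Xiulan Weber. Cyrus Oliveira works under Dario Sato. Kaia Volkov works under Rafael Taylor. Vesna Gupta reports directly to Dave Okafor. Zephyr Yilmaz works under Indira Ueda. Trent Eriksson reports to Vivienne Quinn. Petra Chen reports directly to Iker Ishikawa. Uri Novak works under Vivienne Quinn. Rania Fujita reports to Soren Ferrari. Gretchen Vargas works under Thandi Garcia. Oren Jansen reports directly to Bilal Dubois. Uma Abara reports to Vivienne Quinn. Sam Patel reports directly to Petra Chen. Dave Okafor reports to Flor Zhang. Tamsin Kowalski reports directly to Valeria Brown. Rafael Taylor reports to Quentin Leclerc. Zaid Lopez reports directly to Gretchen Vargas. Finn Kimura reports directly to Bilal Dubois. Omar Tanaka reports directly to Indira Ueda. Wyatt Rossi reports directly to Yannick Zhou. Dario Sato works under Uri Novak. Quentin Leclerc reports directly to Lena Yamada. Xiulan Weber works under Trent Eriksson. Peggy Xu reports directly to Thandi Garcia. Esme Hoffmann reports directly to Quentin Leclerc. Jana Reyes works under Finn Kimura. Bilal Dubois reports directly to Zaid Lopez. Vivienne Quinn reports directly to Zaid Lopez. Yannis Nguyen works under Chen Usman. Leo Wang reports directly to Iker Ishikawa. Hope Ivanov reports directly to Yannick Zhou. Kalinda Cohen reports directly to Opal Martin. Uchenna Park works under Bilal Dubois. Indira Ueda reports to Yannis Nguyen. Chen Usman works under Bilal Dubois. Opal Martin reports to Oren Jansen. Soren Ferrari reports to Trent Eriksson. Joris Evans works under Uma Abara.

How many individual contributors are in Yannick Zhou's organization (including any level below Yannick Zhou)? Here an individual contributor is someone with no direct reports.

2

The people in Yannick Zhou's organization with no one reporting to them are Wyatt Rossi, Hope Ivanov. That is 2.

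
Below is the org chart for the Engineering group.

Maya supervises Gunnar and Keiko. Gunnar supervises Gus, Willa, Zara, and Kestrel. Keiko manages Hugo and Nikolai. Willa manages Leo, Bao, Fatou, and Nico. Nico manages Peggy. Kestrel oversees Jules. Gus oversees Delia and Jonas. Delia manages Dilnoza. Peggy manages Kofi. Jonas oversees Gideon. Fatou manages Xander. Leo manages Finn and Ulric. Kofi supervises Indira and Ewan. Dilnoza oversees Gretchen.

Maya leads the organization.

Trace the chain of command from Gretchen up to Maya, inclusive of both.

Gretchen -> Dilnoza -> Delia -> Gus -> Gunnar -> Maya

Gretchen reports to Dilnoza. Dilnoza reports to Delia. Delia reports to Gus. Gus reports to Gunnar. Gunnar reports to Maya. Maya is at the top.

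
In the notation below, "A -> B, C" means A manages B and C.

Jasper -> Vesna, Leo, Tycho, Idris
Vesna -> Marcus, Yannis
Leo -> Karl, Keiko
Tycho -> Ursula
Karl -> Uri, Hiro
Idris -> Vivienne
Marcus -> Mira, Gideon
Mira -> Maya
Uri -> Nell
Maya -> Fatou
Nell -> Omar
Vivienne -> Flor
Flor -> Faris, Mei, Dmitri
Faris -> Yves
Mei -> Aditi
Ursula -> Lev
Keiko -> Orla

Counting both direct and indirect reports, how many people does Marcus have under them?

4

Marcus directly manages Mira, Gideon. Under Mira: Maya, Fatou (2). Gideon has no reports. So Marcus's organization is 2 direct reports plus everyone under them: 3 + 1 = 4.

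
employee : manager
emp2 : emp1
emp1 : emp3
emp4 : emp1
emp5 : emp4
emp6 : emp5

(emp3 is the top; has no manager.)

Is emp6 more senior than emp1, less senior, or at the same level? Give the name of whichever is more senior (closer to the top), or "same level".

emp6 is 4 levels below emp3; emp1 is 1. emp1 is higher.

emp1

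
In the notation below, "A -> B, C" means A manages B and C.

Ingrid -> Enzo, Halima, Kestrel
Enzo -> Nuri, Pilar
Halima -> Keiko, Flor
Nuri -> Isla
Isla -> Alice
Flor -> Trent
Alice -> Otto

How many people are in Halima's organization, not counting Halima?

Halima directly manages Keiko, Flor. Keiko has no reports. Under Flor: Trent (1). So Halima's organization is 2 direct reports plus everyone under them: 1 + 2 = 3.

3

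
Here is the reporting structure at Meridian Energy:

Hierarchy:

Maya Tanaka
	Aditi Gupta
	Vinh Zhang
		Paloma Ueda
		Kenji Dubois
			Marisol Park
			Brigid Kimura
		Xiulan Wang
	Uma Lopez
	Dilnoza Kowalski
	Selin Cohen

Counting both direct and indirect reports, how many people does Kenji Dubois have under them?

2

Kenji Dubois directly manages Marisol Park, Brigid Kimura. Marisol Park has no reports. Brigid Kimura has no reports. So Kenji Dubois's organization is 2 direct reports plus everyone under them: 1 + 1 = 2.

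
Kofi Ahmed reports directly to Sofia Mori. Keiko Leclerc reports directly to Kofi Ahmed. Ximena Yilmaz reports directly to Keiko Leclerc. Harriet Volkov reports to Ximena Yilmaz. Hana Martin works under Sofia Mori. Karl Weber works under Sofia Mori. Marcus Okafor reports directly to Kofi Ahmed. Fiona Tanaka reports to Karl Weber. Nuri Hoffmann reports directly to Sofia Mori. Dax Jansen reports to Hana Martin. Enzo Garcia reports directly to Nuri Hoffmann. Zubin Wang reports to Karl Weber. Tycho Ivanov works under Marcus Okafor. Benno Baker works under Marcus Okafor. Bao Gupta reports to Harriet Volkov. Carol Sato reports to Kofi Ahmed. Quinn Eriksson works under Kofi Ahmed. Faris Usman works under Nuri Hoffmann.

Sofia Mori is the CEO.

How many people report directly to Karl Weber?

2

Karl Weber directly manages Fiona Tanaka, Zubin Wang. That is 2 direct reports.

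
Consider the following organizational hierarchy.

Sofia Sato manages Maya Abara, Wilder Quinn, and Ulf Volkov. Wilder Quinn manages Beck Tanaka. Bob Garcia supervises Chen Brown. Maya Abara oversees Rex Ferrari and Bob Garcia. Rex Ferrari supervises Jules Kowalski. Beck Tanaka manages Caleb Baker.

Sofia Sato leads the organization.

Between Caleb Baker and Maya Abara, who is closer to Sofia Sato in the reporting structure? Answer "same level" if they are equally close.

Caleb Baker is 3 levels below Sofia Sato; Maya Abara is 1. Maya Abara is higher.

Maya Abara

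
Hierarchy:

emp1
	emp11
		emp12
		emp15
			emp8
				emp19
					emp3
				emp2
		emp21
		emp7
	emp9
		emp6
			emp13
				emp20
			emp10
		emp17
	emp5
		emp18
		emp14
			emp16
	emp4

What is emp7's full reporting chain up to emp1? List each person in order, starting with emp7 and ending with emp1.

emp7 reports to emp11. emp11 reports to emp1. emp1 is at the top.

emp7 -> emp11 -> emp1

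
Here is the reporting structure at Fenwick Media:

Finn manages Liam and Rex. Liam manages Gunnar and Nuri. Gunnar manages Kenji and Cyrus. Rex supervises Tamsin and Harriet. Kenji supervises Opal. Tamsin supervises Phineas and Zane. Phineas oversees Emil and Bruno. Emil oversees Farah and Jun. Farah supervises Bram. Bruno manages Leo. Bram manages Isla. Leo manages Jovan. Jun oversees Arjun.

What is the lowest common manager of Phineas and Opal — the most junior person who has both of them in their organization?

Phineas's chain of managers is Tamsin, Rex, Finn. Opal's chain of managers is Kenji, Gunnar, Liam, Finn. The first manager that appears in both chains is Finn.

Finn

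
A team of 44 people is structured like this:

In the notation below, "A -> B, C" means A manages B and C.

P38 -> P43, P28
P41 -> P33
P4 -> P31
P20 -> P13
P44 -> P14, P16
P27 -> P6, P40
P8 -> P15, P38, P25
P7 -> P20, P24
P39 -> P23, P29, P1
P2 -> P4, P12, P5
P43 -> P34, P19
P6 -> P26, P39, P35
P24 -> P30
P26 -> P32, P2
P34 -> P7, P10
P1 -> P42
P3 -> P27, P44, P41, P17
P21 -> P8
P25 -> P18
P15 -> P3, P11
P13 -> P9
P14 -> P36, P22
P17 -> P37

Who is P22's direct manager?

P22 reports directly to P14.

P14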